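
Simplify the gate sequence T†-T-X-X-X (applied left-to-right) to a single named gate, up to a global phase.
X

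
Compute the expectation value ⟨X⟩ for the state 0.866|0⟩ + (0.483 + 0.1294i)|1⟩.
0.8366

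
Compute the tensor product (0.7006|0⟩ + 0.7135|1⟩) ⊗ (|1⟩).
0.7006|01⟩ + 0.7135|11⟩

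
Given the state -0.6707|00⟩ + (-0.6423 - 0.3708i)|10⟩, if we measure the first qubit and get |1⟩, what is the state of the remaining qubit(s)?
(-0.866 - 0.5i)|0⟩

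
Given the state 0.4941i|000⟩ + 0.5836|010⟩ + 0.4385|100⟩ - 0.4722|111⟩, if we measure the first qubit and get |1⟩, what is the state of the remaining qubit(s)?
0.6805|00⟩ - 0.7328|11⟩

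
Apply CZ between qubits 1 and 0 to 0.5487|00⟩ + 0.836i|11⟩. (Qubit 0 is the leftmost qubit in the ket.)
0.5487|00⟩ - 0.836i|11⟩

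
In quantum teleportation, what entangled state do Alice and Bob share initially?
Bell state |Φ+⟩ = (|00⟩ + |11⟩)/√2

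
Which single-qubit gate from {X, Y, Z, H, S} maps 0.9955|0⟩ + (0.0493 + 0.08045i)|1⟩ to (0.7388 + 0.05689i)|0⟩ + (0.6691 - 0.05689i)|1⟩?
H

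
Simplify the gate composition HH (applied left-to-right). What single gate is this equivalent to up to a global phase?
I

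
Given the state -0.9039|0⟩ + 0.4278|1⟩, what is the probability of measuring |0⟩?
0.817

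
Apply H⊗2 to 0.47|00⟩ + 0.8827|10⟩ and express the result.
0.6764|00⟩ + 0.6764|01⟩ - 0.2064|10⟩ - 0.2064|11⟩

H⊗2 gives amp(|y⟩) = (1/2) Σ_x (−1)^(x·y) amp(|x⟩), where x·y is the number of positions in which both x and y have a 1.
|00⟩: (0.47 + 0.8827)/2 = 0.6764
|01⟩: (0.47 + 0.8827)/2 = 0.6764
|10⟩: (0.47 - 0.8827)/2 = -0.2064
|11⟩: (0.47 - 0.8827)/2 = -0.2064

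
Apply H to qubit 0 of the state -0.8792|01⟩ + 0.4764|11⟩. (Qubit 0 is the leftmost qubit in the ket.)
-0.2848|01⟩ - 0.9586|11⟩

H on qubit 0 mixes each pair of kets that differ only in qubit 0: amplitudes (a, b) of (|…0…⟩, |…1…⟩) become ((a + b)/√2, (a − b)/√2). Kets absent from the input have amplitude 0.
(|01⟩, |11⟩): (a, b) = (-0.8792, 0.4764) → (-0.2848, -0.9586)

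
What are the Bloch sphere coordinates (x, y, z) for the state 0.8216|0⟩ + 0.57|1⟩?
(0.9366, 0, 0.3501)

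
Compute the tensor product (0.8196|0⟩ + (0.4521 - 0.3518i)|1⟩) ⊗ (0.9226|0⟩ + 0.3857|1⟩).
0.7562|00⟩ + 0.3161|01⟩ + (0.4171 - 0.3246i)|10⟩ + (0.1744 - 0.1357i)|11⟩

amp(|b₁b₂…⟩) = product of the factor amplitudes for bits b₁, b₂, …; only kets whose every factor amplitude is nonzero survive.
|00⟩: (0.8196)(0.9226) = 0.7562
|01⟩: (0.8196)(0.3857) = 0.3161
|10⟩: (0.4521 - 0.3518i)(0.9226) = (0.4171 - 0.3246i)
|11⟩: (0.4521 - 0.3518i)(0.3857) = (0.1744 - 0.1357i)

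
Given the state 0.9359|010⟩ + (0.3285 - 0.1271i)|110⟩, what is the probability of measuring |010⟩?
0.8759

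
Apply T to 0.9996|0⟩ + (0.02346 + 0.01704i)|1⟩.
0.9996|0⟩ + (0.00454 + 0.02864i)|1⟩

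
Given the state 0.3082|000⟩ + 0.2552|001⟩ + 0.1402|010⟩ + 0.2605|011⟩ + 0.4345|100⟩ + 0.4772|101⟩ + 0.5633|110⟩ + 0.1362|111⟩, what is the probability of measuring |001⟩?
0.06513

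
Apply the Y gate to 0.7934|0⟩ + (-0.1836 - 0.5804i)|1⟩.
(-0.5804 + 0.1836i)|0⟩ + 0.7934i|1⟩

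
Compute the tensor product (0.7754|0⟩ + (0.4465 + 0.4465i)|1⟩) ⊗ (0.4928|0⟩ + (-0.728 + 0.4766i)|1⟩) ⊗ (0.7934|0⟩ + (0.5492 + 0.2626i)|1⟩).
0.3032|000⟩ + (0.2099 + 0.1003i)|001⟩ + (-0.4479 + 0.2932i)|010⟩ + (-0.4071 + 0.05472i)|011⟩ + (0.1746 + 0.1746i)|100⟩ + (0.06306 + 0.1786i)|101⟩ + (-0.4267 - 0.08906i)|110⟩ + (-0.2659 - 0.2029i)|111⟩

amp(|b₁b₂…⟩) = product of the factor amplitudes for bits b₁, b₂, …; only kets whose every factor amplitude is nonzero survive.
|000⟩: (0.7754)(0.4928)(0.7934) = 0.3032
|001⟩: (0.7754)(0.4928)(0.5492 + 0.2626i) = (0.2099 + 0.1003i)
|010⟩: (0.7754)(-0.728 + 0.4766i)(0.7934) = (-0.4479 + 0.2932i)
|011⟩: (0.7754)(-0.728 + 0.4766i)(0.5492 + 0.2626i) = (-0.4071 + 0.05472i)
|100⟩: (0.4465 + 0.4465i)(0.4928)(0.7934) = (0.1746 + 0.1746i)
|101⟩: (0.4465 + 0.4465i)(0.4928)(0.5492 + 0.2626i) = (0.06306 + 0.1786i)
|110⟩: (0.4465 + 0.4465i)(-0.728 + 0.4766i)(0.7934) = (-0.4267 - 0.08906i)
|111⟩: (0.4465 + 0.4465i)(-0.728 + 0.4766i)(0.5492 + 0.2626i) = (-0.2659 - 0.2029i)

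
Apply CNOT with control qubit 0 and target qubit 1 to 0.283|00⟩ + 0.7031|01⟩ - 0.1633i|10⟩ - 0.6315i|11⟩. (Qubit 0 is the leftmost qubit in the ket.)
0.283|00⟩ + 0.7031|01⟩ - 0.6315i|10⟩ - 0.1633i|11⟩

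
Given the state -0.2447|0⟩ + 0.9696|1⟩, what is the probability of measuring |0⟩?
0.05988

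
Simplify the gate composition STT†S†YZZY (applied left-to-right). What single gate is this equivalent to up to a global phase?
I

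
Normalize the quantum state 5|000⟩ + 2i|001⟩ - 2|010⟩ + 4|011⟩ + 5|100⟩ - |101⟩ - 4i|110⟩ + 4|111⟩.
0.4834|000⟩ + 0.1933i|001⟩ - 0.1933|010⟩ + 0.3867|011⟩ + 0.4834|100⟩ - 0.09667|101⟩ - 0.3867i|110⟩ + 0.3867|111⟩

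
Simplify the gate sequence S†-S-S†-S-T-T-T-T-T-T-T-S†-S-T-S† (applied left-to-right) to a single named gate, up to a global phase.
S†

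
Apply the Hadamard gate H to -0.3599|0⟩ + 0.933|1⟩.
0.4052|0⟩ - 0.9142|1⟩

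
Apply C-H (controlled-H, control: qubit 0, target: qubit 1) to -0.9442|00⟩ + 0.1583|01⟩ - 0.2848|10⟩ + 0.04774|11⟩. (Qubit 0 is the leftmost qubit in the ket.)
-0.9442|00⟩ + 0.1583|01⟩ - 0.1676|10⟩ - 0.2351|11⟩

C-H leaves the control-|0⟩ kets |00⟩, |01⟩ unchanged and applies H to qubit 1 on the control-|1⟩ pair (|10⟩, |11⟩).
H = [[1/√2, 1/√2], [1/√2, -1/√2]].
With a = amp(|10⟩) = -0.2848 and b = amp(|11⟩) = 0.04774:
new amp(|10⟩) = (1/√2)·a + (1/√2)·b = -0.1676
new amp(|11⟩) = (1/√2)·a + (-1/√2)·b = -0.2351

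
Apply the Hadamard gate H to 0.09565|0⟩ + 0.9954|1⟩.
0.7715|0⟩ - 0.6362|1⟩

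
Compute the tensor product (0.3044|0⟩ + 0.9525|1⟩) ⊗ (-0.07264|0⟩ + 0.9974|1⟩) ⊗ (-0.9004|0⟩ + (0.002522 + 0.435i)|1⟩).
0.01991|000⟩ + (-0.00005577 - 0.009619i)|001⟩ - 0.2734|010⟩ + (0.0007657 + 0.1321i)|011⟩ + 0.0623|100⟩ + (-0.0001745 - 0.0301i)|101⟩ - 0.8554|110⟩ + (0.002396 + 0.4133i)|111⟩

amp(|b₁b₂…⟩) = product of the factor amplitudes for bits b₁, b₂, …; only kets whose every factor amplitude is nonzero survive.
|000⟩: (0.3044)(-0.07264)(-0.9004) = 0.01991
|001⟩: (0.3044)(-0.07264)(0.002522 + 0.435i) = (-0.00005577 - 0.009619i)
|010⟩: (0.3044)(0.9974)(-0.9004) = -0.2734
|011⟩: (0.3044)(0.9974)(0.002522 + 0.435i) = (0.0007657 + 0.1321i)
|100⟩: (0.9525)(-0.07264)(-0.9004) = 0.0623
|101⟩: (0.9525)(-0.07264)(0.002522 + 0.435i) = (-0.0001745 - 0.0301i)
|110⟩: (0.9525)(0.9974)(-0.9004) = -0.8554
|111⟩: (0.9525)(0.9974)(0.002522 + 0.435i) = (0.002396 + 0.4133i)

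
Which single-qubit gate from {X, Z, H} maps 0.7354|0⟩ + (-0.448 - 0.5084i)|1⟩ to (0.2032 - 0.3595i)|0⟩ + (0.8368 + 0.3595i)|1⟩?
H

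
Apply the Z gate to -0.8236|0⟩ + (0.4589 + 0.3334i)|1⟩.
-0.8236|0⟩ + (-0.4589 - 0.3334i)|1⟩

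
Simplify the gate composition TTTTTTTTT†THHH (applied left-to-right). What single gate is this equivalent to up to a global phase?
H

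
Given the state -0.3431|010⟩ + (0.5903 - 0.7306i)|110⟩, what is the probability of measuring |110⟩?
0.8822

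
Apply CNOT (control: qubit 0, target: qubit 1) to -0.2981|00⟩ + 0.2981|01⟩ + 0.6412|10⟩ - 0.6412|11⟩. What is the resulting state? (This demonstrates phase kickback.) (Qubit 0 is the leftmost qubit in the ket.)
-0.2981|00⟩ + 0.2981|01⟩ - 0.6412|10⟩ + 0.6412|11⟩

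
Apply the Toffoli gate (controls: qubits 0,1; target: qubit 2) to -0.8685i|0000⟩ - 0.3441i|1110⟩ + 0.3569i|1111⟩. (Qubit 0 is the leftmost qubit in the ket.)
-0.8685i|0000⟩ - 0.3441i|1100⟩ + 0.3569i|1101⟩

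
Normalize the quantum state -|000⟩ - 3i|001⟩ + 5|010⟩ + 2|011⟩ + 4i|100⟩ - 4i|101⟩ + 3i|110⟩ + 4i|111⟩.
-0.1021|000⟩ - 0.3062i|001⟩ + 0.5103|010⟩ + 0.2041|011⟩ + (1/√6)i|100⟩ - (1/√6)i|101⟩ + 0.3062i|110⟩ + (1/√6)i|111⟩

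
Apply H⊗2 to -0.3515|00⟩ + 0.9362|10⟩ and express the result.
0.2924|00⟩ + 0.2924|01⟩ - 0.6439|10⟩ - 0.6439|11⟩

H⊗2 gives amp(|y⟩) = (1/2) Σ_x (−1)^(x·y) amp(|x⟩), where x·y is the number of positions in which both x and y have a 1.
|00⟩: (-0.3515 + 0.9362)/2 = 0.2924
|01⟩: (-0.3515 + 0.9362)/2 = 0.2924
|10⟩: (-0.3515 - 0.9362)/2 = -0.6439
|11⟩: (-0.3515 - 0.9362)/2 = -0.6439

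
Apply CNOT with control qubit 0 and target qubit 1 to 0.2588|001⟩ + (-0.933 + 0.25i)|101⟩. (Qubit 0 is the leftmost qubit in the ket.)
0.2588|001⟩ + (-0.933 + 0.25i)|111⟩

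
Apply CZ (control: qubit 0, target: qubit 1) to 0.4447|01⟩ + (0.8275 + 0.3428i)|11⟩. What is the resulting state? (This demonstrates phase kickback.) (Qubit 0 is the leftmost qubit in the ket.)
0.4447|01⟩ + (-0.8275 - 0.3428i)|11⟩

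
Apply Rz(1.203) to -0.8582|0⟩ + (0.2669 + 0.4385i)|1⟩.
(-0.7076 + 0.4856i)|0⟩ + (-0.02808 + 0.5126i)|1⟩

Rz(1.203) = [[e^(−iθ/2), 0], [0, e^(iθ/2)]] with e^(±iθ/2) = cos(θ/2) ± i·sin(θ/2); θ = 1.203, cos(θ/2) ≈ 0.824488, sin(θ/2) ≈ 0.56588.
With a = amp(|0⟩) = -0.8582 and b = amp(|1⟩) = (0.2669 + 0.4385i):
new amp(|0⟩) = (0.824488 - 0.56588i)·a = (-0.7076 + 0.4856i)
new amp(|1⟩) = (0.824488 + 0.56588i)·b = (-0.02808 + 0.5126i)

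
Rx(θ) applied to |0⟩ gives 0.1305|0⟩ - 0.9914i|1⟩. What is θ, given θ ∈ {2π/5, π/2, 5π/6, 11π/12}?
11π/12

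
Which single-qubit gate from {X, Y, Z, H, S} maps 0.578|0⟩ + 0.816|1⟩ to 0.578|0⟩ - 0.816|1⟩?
Z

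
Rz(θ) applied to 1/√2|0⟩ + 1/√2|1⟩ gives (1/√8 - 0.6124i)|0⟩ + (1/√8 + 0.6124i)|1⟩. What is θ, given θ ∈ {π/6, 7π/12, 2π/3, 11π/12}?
2π/3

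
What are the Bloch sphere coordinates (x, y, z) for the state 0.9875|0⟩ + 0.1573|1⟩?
(0.3107, 0, 0.9504)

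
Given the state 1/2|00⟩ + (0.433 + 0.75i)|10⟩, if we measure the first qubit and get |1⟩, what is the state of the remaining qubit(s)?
(0.5 + 0.866i)|0⟩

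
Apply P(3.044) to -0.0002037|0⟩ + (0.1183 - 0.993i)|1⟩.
-0.0002037|0⟩ + (-0.02098 + 0.9998i)|1⟩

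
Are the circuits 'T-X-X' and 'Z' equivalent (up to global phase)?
No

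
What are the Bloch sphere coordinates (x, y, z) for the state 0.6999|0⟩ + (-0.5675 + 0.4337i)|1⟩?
(-0.7944, 0.6071, -0.02029)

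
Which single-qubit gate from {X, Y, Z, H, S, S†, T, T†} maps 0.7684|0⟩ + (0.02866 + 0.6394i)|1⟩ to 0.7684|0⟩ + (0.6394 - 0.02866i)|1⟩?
S†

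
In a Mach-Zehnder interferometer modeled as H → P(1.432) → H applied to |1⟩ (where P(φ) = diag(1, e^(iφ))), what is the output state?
(0.4308 - 0.4952i)|0⟩ + (0.5692 + 0.4952i)|1⟩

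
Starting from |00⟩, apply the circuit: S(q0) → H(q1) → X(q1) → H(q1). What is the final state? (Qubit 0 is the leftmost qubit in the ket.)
|00⟩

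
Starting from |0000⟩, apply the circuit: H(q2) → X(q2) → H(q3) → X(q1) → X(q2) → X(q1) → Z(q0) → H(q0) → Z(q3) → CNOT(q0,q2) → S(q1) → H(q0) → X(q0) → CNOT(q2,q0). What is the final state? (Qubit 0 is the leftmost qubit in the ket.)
1/2|0010⟩ - 1/2|0011⟩ + 1/2|1000⟩ - 1/2|1001⟩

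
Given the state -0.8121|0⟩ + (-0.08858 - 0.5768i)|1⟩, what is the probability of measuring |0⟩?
0.6595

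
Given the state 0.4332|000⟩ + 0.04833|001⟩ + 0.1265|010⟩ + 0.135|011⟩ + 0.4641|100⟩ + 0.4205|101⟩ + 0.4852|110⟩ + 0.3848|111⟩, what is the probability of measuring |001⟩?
0.002336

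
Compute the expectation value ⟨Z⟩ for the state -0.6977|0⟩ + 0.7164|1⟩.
-0.02644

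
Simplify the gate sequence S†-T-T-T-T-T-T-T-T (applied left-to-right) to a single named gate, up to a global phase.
S†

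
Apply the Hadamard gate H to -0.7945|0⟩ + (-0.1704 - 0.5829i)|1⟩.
(-0.6823 - 0.4122i)|0⟩ + (-0.4413 + 0.4122i)|1⟩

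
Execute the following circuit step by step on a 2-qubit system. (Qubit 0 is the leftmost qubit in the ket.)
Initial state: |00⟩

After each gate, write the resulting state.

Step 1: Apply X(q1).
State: |01⟩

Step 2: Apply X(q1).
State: |00⟩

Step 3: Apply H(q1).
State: 1/√2|00⟩ + 1/√2|01⟩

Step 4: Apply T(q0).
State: 1/√2|00⟩ + 1/√2|01⟩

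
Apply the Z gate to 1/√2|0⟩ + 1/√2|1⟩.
1/√2|0⟩ - 1/√2|1⟩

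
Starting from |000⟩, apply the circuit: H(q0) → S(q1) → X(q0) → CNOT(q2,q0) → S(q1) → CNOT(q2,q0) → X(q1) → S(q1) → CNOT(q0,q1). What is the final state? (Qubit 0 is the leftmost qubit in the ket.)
(1/√2)i|010⟩ + (1/√2)i|100⟩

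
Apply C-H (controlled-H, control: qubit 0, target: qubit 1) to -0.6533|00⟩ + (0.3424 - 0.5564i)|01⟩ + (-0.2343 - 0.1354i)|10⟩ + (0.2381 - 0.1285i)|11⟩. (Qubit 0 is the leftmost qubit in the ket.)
-0.6533|00⟩ + (0.3424 - 0.5564i)|01⟩ + (0.002687 - 0.1866i)|10⟩ + (-0.334 - 0.004879i)|11⟩

C-H leaves the control-|0⟩ kets |00⟩, |01⟩ unchanged and applies H to qubit 1 on the control-|1⟩ pair (|10⟩, |11⟩).
H = [[1/√2, 1/√2], [1/√2, -1/√2]].
With a = amp(|10⟩) = (-0.2343 - 0.1354i) and b = amp(|11⟩) = (0.2381 - 0.1285i):
new amp(|10⟩) = (1/√2)·a + (1/√2)·b = (0.002687 - 0.1866i)
new amp(|11⟩) = (1/√2)·a + (-1/√2)·b = (-0.334 - 0.004879i)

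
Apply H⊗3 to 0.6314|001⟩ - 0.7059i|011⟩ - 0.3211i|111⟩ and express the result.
(0.2232 - 0.3631i)|000⟩ + (-0.2232 + 0.3631i)|001⟩ + (0.2232 + 0.3631i)|010⟩ + (-0.2232 - 0.3631i)|011⟩ + (0.2232 - 0.136i)|100⟩ + (-0.2232 + 0.136i)|101⟩ + (0.2232 + 0.136i)|110⟩ + (-0.2232 - 0.136i)|111⟩

H⊗3 gives amp(|y⟩) = (1/2√2) Σ_x (−1)^(x·y) amp(|x⟩), where x·y is the number of positions in which both x and y have a 1.
|000⟩: (0.6314 - 0.7059i - 0.3211i)/(2√2) = (0.2232 - 0.3631i)
|001⟩: (-0.6314 + 0.7059i + 0.3211i)/(2√2) = (-0.2232 + 0.3631i)
|010⟩: (0.6314 + 0.7059i + 0.3211i)/(2√2) = (0.2232 + 0.3631i)
|011⟩: (-0.6314 - 0.7059i - 0.3211i)/(2√2) = (-0.2232 - 0.3631i)
|100⟩: (0.6314 - 0.7059i + 0.3211i)/(2√2) = (0.2232 - 0.136i)
|101⟩: (-0.6314 + 0.7059i - 0.3211i)/(2√2) = (-0.2232 + 0.136i)
|110⟩: (0.6314 + 0.7059i - 0.3211i)/(2√2) = (0.2232 + 0.136i)
|111⟩: (-0.6314 - 0.7059i + 0.3211i)/(2√2) = (-0.2232 - 0.136i)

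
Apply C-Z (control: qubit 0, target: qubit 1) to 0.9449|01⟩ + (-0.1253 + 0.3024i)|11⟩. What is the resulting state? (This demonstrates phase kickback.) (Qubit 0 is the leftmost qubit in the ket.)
0.9449|01⟩ + (0.1253 - 0.3024i)|11⟩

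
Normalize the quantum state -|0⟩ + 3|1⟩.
-0.3162|0⟩ + 0.9487|1⟩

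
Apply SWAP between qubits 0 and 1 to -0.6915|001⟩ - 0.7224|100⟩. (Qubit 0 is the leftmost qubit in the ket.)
-0.6915|001⟩ - 0.7224|010⟩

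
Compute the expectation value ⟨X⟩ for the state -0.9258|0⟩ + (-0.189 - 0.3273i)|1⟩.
0.35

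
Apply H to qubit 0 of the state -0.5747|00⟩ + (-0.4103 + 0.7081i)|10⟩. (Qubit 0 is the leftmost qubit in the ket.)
(-0.6965 + 0.5007i)|00⟩ + (-0.1162 - 0.5007i)|10⟩

H on qubit 0 mixes each pair of kets that differ only in qubit 0: amplitudes (a, b) of (|…0…⟩, |…1…⟩) become ((a + b)/√2, (a − b)/√2). Kets absent from the input have amplitude 0.
(|00⟩, |10⟩): (a, b) = (-0.5747, (-0.4103 + 0.7081i)) → ((-0.6965 + 0.5007i), (-0.1162 - 0.5007i))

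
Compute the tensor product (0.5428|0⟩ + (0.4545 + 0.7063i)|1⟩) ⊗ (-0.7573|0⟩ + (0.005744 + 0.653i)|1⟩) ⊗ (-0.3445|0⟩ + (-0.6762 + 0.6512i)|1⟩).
0.1416|000⟩ + (0.278 - 0.2677i)|001⟩ + (-0.001074 - 0.1221i)|010⟩ + (-0.2329 - 0.2376i)|011⟩ + (0.1186 + 0.1843i)|100⟩ + (0.5811 + 0.1375i)|101⟩ + (0.158 - 0.1036i)|110⟩ + (0.1142 - 0.5021i)|111⟩

amp(|b₁b₂…⟩) = product of the factor amplitudes for bits b₁, b₂, …; only kets whose every factor amplitude is nonzero survive.
|000⟩: (0.5428)(-0.7573)(-0.3445) = 0.1416
|001⟩: (0.5428)(-0.7573)(-0.6762 + 0.6512i) = (0.278 - 0.2677i)
|010⟩: (0.5428)(0.005744 + 0.653i)(-0.3445) = (-0.001074 - 0.1221i)
|011⟩: (0.5428)(0.005744 + 0.653i)(-0.6762 + 0.6512i) = (-0.2329 - 0.2376i)
|100⟩: (0.4545 + 0.7063i)(-0.7573)(-0.3445) = (0.1186 + 0.1843i)
|101⟩: (0.4545 + 0.7063i)(-0.7573)(-0.6762 + 0.6512i) = (0.5811 + 0.1375i)
|110⟩: (0.4545 + 0.7063i)(0.005744 + 0.653i)(-0.3445) = (0.158 - 0.1036i)
|111⟩: (0.4545 + 0.7063i)(0.005744 + 0.653i)(-0.6762 + 0.6512i) = (0.1142 - 0.5021i)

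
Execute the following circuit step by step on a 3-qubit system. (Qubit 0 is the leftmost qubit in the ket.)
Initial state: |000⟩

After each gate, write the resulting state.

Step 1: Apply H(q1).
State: 1/√2|000⟩ + 1/√2|010⟩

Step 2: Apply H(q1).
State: |000⟩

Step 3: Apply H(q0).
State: 1/√2|000⟩ + 1/√2|100⟩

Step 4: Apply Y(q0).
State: -(1/√2)i|000⟩ + (1/√2)i|100⟩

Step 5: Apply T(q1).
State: -(1/√2)i|000⟩ + (1/√2)i|100⟩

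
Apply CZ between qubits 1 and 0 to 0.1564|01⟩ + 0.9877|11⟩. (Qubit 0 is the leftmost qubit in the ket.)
0.1564|01⟩ - 0.9877|11⟩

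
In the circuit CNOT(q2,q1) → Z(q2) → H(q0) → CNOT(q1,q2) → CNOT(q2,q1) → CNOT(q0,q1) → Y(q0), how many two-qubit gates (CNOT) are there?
4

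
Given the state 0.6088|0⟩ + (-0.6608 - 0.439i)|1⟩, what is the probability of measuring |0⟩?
0.3706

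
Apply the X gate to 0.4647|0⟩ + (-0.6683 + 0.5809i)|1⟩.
(-0.6683 + 0.5809i)|0⟩ + 0.4647|1⟩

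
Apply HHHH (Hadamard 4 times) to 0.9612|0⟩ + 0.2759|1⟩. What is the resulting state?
0.9612|0⟩ + 0.2759|1⟩

H² = I, so an even number of Hadamards cancels: H^4 = I and the state is unchanged.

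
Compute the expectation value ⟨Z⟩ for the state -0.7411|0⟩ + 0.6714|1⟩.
0.09845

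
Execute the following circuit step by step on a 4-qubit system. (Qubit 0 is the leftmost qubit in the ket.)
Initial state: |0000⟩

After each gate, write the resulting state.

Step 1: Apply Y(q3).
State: i|0001⟩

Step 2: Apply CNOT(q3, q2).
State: i|0011⟩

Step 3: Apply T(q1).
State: i|0011⟩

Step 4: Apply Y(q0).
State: -|1011⟩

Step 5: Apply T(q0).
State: (-1/√2 - (1/√2)i)|1011⟩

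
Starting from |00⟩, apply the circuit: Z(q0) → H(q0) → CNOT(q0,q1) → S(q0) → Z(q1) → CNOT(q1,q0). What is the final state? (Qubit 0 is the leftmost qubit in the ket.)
1/√2|00⟩ - (1/√2)i|01⟩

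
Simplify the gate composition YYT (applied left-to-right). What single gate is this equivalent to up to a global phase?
T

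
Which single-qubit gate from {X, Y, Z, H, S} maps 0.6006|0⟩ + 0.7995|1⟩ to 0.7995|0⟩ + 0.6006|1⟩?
X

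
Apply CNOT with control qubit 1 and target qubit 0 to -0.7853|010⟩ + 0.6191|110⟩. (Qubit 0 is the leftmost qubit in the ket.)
0.6191|010⟩ - 0.7853|110⟩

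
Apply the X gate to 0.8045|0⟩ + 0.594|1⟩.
0.594|0⟩ + 0.8045|1⟩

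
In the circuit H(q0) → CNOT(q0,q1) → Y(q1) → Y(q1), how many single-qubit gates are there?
3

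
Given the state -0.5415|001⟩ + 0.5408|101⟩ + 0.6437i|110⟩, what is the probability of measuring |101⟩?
0.2925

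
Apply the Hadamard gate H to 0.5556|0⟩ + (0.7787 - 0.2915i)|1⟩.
(0.9435 - 0.2061i)|0⟩ + (-0.1578 + 0.2061i)|1⟩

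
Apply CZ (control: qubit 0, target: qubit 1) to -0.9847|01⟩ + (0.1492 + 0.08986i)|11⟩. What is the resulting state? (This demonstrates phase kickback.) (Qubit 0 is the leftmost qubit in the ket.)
-0.9847|01⟩ + (-0.1492 - 0.08986i)|11⟩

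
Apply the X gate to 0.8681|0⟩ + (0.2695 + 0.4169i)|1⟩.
(0.2695 + 0.4169i)|0⟩ + 0.8681|1⟩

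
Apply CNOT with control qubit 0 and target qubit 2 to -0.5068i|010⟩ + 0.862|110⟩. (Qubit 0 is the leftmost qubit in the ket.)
-0.5068i|010⟩ + 0.862|111⟩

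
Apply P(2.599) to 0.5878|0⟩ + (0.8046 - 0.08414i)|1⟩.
0.5878|0⟩ + (-0.6456 + 0.4875i)|1⟩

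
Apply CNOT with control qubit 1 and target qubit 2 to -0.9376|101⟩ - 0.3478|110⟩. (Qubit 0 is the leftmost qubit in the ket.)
-0.9376|101⟩ - 0.3478|111⟩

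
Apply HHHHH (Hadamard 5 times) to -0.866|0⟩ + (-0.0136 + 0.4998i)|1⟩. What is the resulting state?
(-0.622 + 0.3534i)|0⟩ + (-0.6027 - 0.3534i)|1⟩

H² = I, so H^5 = H: a single Hadamard. With (a, b) = (-0.866, (-0.0136 + 0.4998i)), H gives ((a + b)/√2, (a − b)/√2) = ((-0.622 + 0.3534i), (-0.6027 - 0.3534i)).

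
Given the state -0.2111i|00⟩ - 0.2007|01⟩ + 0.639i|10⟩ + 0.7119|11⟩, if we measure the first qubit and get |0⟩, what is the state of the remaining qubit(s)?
-0.7247i|0⟩ - 0.689|1⟩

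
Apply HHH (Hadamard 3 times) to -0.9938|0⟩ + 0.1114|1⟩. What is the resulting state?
-0.624|0⟩ - 0.7815|1⟩

H² = I, so H^3 = H: a single Hadamard. With (a, b) = (-0.9938, 0.1114), H gives ((a + b)/√2, (a − b)/√2) = (-0.624, -0.7815).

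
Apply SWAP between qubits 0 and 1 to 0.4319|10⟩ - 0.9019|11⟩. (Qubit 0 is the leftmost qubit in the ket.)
0.4319|01⟩ - 0.9019|11⟩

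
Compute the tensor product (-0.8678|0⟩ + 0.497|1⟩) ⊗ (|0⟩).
-0.8678|00⟩ + 0.497|10⟩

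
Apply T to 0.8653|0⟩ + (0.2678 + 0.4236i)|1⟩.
0.8653|0⟩ + (-0.1102 + 0.4889i)|1⟩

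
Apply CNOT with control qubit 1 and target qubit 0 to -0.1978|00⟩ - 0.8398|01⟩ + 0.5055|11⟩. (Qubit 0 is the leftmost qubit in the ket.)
-0.1978|00⟩ + 0.5055|01⟩ - 0.8398|11⟩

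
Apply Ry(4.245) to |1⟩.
-0.8516|0⟩ - 0.5241|1⟩

Ry(4.245) = [[cos(θ/2), −sin(θ/2)], [sin(θ/2), cos(θ/2)]]; θ = 4.245, cos(θ/2) ≈ -0.524139, sin(θ/2) ≈ 0.851633.
With a = amp(|0⟩) = 0 and b = amp(|1⟩) = 1:
new amp(|0⟩) = (-0.524139)·a + (-0.851633)·b = -0.8516
new amp(|1⟩) = (0.851633)·a + (-0.524139)·b = -0.5241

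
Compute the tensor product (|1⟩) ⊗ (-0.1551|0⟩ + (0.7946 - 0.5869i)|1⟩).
-0.1551|10⟩ + (0.7946 - 0.5869i)|11⟩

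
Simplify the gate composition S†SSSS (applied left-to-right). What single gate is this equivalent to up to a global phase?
S†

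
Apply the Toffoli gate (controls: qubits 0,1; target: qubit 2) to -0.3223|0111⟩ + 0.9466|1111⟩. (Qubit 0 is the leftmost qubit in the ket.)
-0.3223|0111⟩ + 0.9466|1101⟩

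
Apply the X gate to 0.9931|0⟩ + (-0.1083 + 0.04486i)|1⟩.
(-0.1083 + 0.04486i)|0⟩ + 0.9931|1⟩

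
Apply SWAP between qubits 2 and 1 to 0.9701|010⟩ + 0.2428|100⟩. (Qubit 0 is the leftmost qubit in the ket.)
0.9701|001⟩ + 0.2428|100⟩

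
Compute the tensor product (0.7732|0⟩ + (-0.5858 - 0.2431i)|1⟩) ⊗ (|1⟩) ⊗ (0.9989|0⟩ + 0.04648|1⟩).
0.7723|010⟩ + 0.03594|011⟩ + (-0.5852 - 0.2428i)|110⟩ + (-0.02723 - 0.0113i)|111⟩

amp(|b₁b₂…⟩) = product of the factor amplitudes for bits b₁, b₂, …; only kets whose every factor amplitude is nonzero survive.
|010⟩: (0.7732)(1)(0.9989) = 0.7723
|011⟩: (0.7732)(1)(0.04648) = 0.03594
|110⟩: (-0.5858 - 0.2431i)(1)(0.9989) = (-0.5852 - 0.2428i)
|111⟩: (-0.5858 - 0.2431i)(1)(0.04648) = (-0.02723 - 0.0113i)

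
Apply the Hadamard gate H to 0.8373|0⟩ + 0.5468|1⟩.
0.9787|0⟩ + 0.2054|1⟩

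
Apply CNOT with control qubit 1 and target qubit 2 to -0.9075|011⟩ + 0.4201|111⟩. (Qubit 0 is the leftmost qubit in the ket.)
-0.9075|010⟩ + 0.4201|110⟩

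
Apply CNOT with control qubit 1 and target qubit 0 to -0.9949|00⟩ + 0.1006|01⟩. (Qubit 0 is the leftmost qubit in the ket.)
-0.9949|00⟩ + 0.1006|11⟩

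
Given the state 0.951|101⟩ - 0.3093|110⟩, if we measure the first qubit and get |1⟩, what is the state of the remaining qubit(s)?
0.951|01⟩ - 0.3093|10⟩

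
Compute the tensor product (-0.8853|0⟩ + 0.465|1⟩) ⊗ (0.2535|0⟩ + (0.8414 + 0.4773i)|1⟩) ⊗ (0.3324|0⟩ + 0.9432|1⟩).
-0.0746|000⟩ - 0.2117|001⟩ + (-0.2476 - 0.1405i)|010⟩ + (-0.7026 - 0.3986i)|011⟩ + 0.03918|100⟩ + 0.1112|101⟩ + (0.1301 + 0.07377i)|110⟩ + (0.369 + 0.2093i)|111⟩

amp(|b₁b₂…⟩) = product of the factor amplitudes for bits b₁, b₂, …; only kets whose every factor amplitude is nonzero survive.
|000⟩: (-0.8853)(0.2535)(0.3324) = -0.0746
|001⟩: (-0.8853)(0.2535)(0.9432) = -0.2117
|010⟩: (-0.8853)(0.8414 + 0.4773i)(0.3324) = (-0.2476 - 0.1405i)
|011⟩: (-0.8853)(0.8414 + 0.4773i)(0.9432) = (-0.7026 - 0.3986i)
|100⟩: (0.465)(0.2535)(0.3324) = 0.03918
|101⟩: (0.465)(0.2535)(0.9432) = 0.1112
|110⟩: (0.465)(0.8414 + 0.4773i)(0.3324) = (0.1301 + 0.07377i)
|111⟩: (0.465)(0.8414 + 0.4773i)(0.9432) = (0.369 + 0.2093i)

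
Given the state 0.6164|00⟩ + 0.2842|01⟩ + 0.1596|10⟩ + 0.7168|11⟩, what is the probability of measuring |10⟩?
0.02547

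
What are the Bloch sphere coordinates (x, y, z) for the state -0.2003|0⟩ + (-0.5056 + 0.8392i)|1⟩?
(0.2025, -0.3362, -0.9198)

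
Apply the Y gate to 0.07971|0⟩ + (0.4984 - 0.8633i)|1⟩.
(-0.8633 - 0.4984i)|0⟩ + 0.07971i|1⟩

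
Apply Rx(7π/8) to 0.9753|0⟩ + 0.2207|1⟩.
(0.1903 - 0.2165i)|0⟩ + (0.04306 - 0.9566i)|1⟩

Rx(7π/8) = [[cos(θ/2), −i·sin(θ/2)], [−i·sin(θ/2), cos(θ/2)]]; θ = 7π/8, cos(θ/2) ≈ 0.19509, sin(θ/2) ≈ 0.980785.
With a = amp(|0⟩) = 0.9753 and b = amp(|1⟩) = 0.2207:
new amp(|0⟩) = (0.19509)·a + (-0.980785i)·b = (0.1903 - 0.2165i)
new amp(|1⟩) = (-0.980785i)·a + (0.19509)·b = (0.04306 - 0.9566i)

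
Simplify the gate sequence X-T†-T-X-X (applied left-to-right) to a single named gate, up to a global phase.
X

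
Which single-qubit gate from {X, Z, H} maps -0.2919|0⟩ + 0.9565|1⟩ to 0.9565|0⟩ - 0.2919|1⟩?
X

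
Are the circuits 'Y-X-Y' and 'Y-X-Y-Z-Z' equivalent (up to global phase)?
Yes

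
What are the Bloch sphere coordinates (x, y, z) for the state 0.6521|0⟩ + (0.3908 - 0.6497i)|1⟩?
(0.5097, -0.8473, -0.1496)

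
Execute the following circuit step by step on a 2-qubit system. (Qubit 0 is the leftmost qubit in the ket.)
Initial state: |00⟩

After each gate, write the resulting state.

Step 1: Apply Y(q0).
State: i|10⟩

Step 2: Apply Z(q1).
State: i|10⟩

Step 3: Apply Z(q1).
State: i|10⟩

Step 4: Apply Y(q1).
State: -|11⟩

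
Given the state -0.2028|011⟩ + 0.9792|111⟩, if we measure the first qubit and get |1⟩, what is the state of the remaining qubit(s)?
|11⟩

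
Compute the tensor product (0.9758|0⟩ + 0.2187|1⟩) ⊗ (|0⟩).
0.9758|00⟩ + 0.2187|10⟩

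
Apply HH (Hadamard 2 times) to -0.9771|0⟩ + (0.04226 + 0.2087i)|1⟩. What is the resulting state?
-0.9771|0⟩ + (0.04226 + 0.2087i)|1⟩

H² = I, so an even number of Hadamards cancels: H^2 = I and the state is unchanged.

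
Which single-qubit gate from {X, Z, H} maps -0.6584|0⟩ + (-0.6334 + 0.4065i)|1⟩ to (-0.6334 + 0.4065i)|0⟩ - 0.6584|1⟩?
X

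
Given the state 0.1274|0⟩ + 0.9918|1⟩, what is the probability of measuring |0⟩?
0.01623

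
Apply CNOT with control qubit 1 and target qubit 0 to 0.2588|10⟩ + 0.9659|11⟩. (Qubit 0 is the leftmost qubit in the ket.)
0.9659|01⟩ + 0.2588|10⟩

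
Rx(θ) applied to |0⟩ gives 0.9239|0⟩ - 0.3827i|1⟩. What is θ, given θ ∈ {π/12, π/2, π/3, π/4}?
π/4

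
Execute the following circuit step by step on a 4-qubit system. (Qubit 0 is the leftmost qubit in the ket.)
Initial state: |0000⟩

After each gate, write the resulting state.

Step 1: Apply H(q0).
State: 1/√2|0000⟩ + 1/√2|1000⟩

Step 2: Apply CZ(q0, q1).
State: 1/√2|0000⟩ + 1/√2|1000⟩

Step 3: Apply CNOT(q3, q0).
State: 1/√2|0000⟩ + 1/√2|1000⟩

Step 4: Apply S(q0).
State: 1/√2|0000⟩ + (1/√2)i|1000⟩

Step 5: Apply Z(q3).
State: 1/√2|0000⟩ + (1/√2)i|1000⟩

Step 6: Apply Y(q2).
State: (1/√2)i|0010⟩ - 1/√2|1010⟩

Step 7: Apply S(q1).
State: (1/√2)i|0010⟩ - 1/√2|1010⟩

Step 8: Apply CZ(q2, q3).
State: (1/√2)i|0010⟩ - 1/√2|1010⟩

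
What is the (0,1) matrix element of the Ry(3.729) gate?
-0.9572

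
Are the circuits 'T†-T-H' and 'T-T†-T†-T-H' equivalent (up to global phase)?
Yes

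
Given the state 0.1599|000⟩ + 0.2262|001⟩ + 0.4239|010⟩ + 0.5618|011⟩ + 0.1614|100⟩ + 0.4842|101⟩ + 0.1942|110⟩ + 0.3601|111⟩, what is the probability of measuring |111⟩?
0.1297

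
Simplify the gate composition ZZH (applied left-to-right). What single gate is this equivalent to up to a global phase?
H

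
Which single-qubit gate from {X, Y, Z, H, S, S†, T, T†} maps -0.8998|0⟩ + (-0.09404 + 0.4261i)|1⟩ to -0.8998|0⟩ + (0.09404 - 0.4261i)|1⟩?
Z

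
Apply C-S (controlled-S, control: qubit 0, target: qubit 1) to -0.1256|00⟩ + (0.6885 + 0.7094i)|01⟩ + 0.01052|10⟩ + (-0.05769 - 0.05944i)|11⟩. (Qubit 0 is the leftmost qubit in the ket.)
-0.1256|00⟩ + (0.6885 + 0.7094i)|01⟩ + 0.01052|10⟩ + (0.05944 - 0.05769i)|11⟩

C-S leaves the control-|0⟩ kets |00⟩, |01⟩ unchanged and applies S to qubit 1 on the control-|1⟩ pair (|10⟩, |11⟩).
S = [[1, 0], [0, i]].
With a = amp(|10⟩) = 0.01052 and b = amp(|11⟩) = (-0.05769 - 0.05944i):
new amp(|10⟩) = (1)·a = 0.01052
new amp(|11⟩) = (i)·b = (0.05944 - 0.05769i)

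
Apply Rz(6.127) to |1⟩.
(-0.997 + 0.07801i)|1⟩

Rz(6.127) = [[e^(−iθ/2), 0], [0, e^(iθ/2)]] with e^(±iθ/2) = cos(θ/2) ± i·sin(θ/2); θ = 6.127, cos(θ/2) ≈ -0.996952, sin(θ/2) ≈ 0.0780133.
With a = amp(|0⟩) = 0 and b = amp(|1⟩) = 1:
new amp(|0⟩) = (-0.996952 - 0.0780133i)·a = 0
new amp(|1⟩) = (-0.996952 + 0.0780133i)·b = (-0.997 + 0.07801i)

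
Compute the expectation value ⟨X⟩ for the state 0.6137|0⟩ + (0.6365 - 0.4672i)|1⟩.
0.7812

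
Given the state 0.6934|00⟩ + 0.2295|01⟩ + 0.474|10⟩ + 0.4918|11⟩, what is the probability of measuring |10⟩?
0.2247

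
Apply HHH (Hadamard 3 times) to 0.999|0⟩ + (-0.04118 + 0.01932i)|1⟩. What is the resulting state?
(0.6773 + 0.01366i)|0⟩ + (0.7355 - 0.01366i)|1⟩

H² = I, so H^3 = H: a single Hadamard. With (a, b) = (0.999, (-0.04118 + 0.01932i)), H gives ((a + b)/√2, (a − b)/√2) = ((0.6773 + 0.01366i), (0.7355 - 0.01366i)).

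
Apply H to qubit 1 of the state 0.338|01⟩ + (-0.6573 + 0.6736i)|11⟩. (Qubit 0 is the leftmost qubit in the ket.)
0.239|00⟩ - 0.239|01⟩ + (-0.4648 + 0.4763i)|10⟩ + (0.4648 - 0.4763i)|11⟩

H on qubit 1 mixes each pair of kets that differ only in qubit 1: amplitudes (a, b) of (|…0…⟩, |…1…⟩) become ((a + b)/√2, (a − b)/√2). Kets absent from the input have amplitude 0.
(|00⟩, |01⟩): (a, b) = (0, 0.338) → (0.239, -0.239)
(|10⟩, |11⟩): (a, b) = (0, (-0.6573 + 0.6736i)) → ((-0.4648 + 0.4763i), (0.4648 - 0.4763i))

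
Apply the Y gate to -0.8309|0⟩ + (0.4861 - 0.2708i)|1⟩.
(-0.2708 - 0.4861i)|0⟩ - 0.8309i|1⟩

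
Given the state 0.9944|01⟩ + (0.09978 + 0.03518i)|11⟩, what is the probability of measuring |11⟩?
0.01119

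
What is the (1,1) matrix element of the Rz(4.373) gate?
(-0.5775 + 0.8164i)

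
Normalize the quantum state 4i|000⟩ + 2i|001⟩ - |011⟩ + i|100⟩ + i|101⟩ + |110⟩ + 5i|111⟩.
0.5714i|000⟩ + 0.2857i|001⟩ - 0.1429|011⟩ + 0.1429i|100⟩ + 0.1429i|101⟩ + 0.1429|110⟩ + 0.7143i|111⟩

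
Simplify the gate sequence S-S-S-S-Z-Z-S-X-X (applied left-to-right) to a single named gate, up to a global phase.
S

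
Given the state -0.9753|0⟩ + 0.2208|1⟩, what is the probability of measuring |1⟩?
0.04875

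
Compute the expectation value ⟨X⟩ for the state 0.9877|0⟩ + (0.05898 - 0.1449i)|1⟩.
0.1165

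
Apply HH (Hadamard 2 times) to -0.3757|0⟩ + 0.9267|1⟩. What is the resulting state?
-0.3757|0⟩ + 0.9267|1⟩

H² = I, so an even number of Hadamards cancels: H^2 = I and the state is unchanged.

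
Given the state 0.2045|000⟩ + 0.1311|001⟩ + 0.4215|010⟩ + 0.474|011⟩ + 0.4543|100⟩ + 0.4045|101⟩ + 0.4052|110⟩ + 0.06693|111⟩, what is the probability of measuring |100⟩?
0.2064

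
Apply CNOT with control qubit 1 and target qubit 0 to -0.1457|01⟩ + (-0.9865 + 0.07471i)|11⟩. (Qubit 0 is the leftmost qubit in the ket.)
(-0.9865 + 0.07471i)|01⟩ - 0.1457|11⟩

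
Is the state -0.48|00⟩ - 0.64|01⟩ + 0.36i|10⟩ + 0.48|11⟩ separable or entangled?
Entangled

Writing the state as a|00⟩ + b|01⟩ + c|10⟩ + d|11⟩, it is a product state iff ad − bc = 0.
Here (a, b, c, d) = (-0.48, -0.64, 0.36i, 0.48): ad − bc = (-0.48)(0.48) − (-0.64)(0.36i) = (-0.2304 + 0.2304i) ≠ 0, so the state is entangled.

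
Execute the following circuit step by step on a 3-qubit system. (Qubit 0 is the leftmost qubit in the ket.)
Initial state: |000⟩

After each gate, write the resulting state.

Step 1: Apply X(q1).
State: |010⟩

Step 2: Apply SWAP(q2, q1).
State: |001⟩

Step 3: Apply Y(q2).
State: -i|000⟩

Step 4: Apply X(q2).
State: -i|001⟩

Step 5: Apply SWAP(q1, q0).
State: -i|001⟩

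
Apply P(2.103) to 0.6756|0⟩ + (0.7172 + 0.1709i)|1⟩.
0.6756|0⟩ + (-0.5112 + 0.5313i)|1⟩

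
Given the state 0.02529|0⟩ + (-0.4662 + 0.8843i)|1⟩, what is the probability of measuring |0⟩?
0.0006396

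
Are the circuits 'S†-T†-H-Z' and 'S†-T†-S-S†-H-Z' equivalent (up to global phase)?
Yes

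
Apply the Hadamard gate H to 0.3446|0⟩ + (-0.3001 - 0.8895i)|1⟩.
(0.03147 - 0.629i)|0⟩ + (0.4559 + 0.629i)|1⟩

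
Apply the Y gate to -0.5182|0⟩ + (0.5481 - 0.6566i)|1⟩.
(-0.6566 - 0.5481i)|0⟩ - 0.5182i|1⟩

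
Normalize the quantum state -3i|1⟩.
-i|1⟩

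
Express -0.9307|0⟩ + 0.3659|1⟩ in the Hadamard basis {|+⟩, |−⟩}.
-0.3994|+⟩ - 0.9168|−⟩

With |ψ⟩ = α|0⟩ + β|1⟩, the Hadamard-basis coefficients are ⟨+|ψ⟩ = (α + β)/√2 and ⟨−|ψ⟩ = (α − β)/√2.
Here α = -0.9307, β = 0.3659: (α + β)/√2 = -0.3994, (α − β)/√2 = -0.9168.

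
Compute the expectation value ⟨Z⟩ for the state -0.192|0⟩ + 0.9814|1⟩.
-0.9263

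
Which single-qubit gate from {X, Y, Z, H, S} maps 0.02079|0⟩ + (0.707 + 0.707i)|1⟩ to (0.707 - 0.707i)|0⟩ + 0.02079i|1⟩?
Y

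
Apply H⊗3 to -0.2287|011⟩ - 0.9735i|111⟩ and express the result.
(-0.08086 - 0.3442i)|000⟩ + (0.08086 + 0.3442i)|001⟩ + (0.08086 + 0.3442i)|010⟩ + (-0.08086 - 0.3442i)|011⟩ + (-0.08086 + 0.3442i)|100⟩ + (0.08086 - 0.3442i)|101⟩ + (0.08086 - 0.3442i)|110⟩ + (-0.08086 + 0.3442i)|111⟩

H⊗3 gives amp(|y⟩) = (1/2√2) Σ_x (−1)^(x·y) amp(|x⟩), where x·y is the number of positions in which both x and y have a 1.
|000⟩: (-0.2287 - 0.9735i)/(2√2) = (-0.08086 - 0.3442i)
|001⟩: (0.2287 + 0.9735i)/(2√2) = (0.08086 + 0.3442i)
|010⟩: (0.2287 + 0.9735i)/(2√2) = (0.08086 + 0.3442i)
|011⟩: (-0.2287 - 0.9735i)/(2√2) = (-0.08086 - 0.3442i)
|100⟩: (-0.2287 + 0.9735i)/(2√2) = (-0.08086 + 0.3442i)
|101⟩: (0.2287 - 0.9735i)/(2√2) = (0.08086 - 0.3442i)
|110⟩: (0.2287 - 0.9735i)/(2√2) = (0.08086 - 0.3442i)
|111⟩: (-0.2287 + 0.9735i)/(2√2) = (-0.08086 + 0.3442i)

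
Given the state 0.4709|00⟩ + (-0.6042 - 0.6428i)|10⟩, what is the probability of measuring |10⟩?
0.7782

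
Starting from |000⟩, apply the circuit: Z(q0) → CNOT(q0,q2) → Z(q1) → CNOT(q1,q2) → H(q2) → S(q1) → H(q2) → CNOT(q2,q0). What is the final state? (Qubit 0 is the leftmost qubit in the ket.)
|000⟩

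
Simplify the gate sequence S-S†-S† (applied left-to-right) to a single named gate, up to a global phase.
S†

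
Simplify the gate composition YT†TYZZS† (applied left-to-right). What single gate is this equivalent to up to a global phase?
S†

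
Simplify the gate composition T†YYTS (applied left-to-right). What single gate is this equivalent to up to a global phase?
S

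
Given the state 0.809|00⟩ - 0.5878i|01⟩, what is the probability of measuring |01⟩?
0.3455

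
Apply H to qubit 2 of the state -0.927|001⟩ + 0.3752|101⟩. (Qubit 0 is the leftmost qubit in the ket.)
-0.6555|000⟩ + 0.6555|001⟩ + 0.2653|100⟩ - 0.2653|101⟩

H on qubit 2 mixes each pair of kets that differ only in qubit 2: amplitudes (a, b) of (|…0…⟩, |…1…⟩) become ((a + b)/√2, (a − b)/√2). Kets absent from the input have amplitude 0.
(|000⟩, |001⟩): (a, b) = (0, -0.927) → (-0.6555, 0.6555)
(|100⟩, |101⟩): (a, b) = (0, 0.3752) → (0.2653, -0.2653)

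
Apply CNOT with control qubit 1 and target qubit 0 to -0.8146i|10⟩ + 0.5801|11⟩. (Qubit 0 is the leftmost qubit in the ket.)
0.5801|01⟩ - 0.8146i|10⟩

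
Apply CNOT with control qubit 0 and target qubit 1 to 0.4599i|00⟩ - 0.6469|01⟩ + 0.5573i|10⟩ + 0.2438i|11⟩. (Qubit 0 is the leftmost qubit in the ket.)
0.4599i|00⟩ - 0.6469|01⟩ + 0.2438i|10⟩ + 0.5573i|11⟩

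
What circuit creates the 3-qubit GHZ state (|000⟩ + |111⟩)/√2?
H(q0) → CNOT(q0,q1) → CNOT(q0,q2)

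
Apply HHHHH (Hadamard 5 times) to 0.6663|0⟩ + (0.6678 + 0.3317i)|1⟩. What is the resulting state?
(0.9434 + 0.2345i)|0⟩ + (-0.001061 - 0.2345i)|1⟩

H² = I, so H^5 = H: a single Hadamard. With (a, b) = (0.6663, (0.6678 + 0.3317i)), H gives ((a + b)/√2, (a − b)/√2) = ((0.9434 + 0.2345i), (-0.001061 - 0.2345i)).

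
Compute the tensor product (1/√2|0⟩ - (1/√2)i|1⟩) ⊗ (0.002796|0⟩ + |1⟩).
0.001977|00⟩ + 1/√2|01⟩ - 0.001977i|10⟩ - (1/√2)i|11⟩

amp(|b₁b₂…⟩) = product of the factor amplitudes for bits b₁, b₂, …; only kets whose every factor amplitude is nonzero survive.
|00⟩: (1/√2)(0.002796) = 0.001977
|01⟩: (1/√2)(1) = 1/√2
|10⟩: (-(1/√2)i)(0.002796) = -0.001977i
|11⟩: (-(1/√2)i)(1) = -(1/√2)i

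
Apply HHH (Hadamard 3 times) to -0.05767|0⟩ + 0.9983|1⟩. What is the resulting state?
0.6651|0⟩ - 0.7467|1⟩

H² = I, so H^3 = H: a single Hadamard. With (a, b) = (-0.05767, 0.9983), H gives ((a + b)/√2, (a − b)/√2) = (0.6651, -0.7467).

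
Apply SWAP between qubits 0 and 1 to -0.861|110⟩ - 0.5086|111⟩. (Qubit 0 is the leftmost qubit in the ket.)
-0.861|110⟩ - 0.5086|111⟩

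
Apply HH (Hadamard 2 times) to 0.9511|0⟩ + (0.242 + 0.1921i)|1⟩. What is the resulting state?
0.9511|0⟩ + (0.242 + 0.1921i)|1⟩

H² = I, so an even number of Hadamards cancels: H^2 = I and the state is unchanged.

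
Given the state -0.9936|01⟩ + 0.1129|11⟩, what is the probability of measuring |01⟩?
0.9872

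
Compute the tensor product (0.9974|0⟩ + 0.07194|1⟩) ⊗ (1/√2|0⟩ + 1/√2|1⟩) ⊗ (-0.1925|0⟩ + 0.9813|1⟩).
-0.1358|000⟩ + 0.6921|001⟩ - 0.1358|010⟩ + 0.6921|011⟩ - 0.009792|100⟩ + 0.04992|101⟩ - 0.009792|110⟩ + 0.04992|111⟩

amp(|b₁b₂…⟩) = product of the factor amplitudes for bits b₁, b₂, …; only kets whose every factor amplitude is nonzero survive.
|000⟩: (0.9974)(1/√2)(-0.1925) = -0.1358
|001⟩: (0.9974)(1/√2)(0.9813) = 0.6921
|010⟩: (0.9974)(1/√2)(-0.1925) = -0.1358
|011⟩: (0.9974)(1/√2)(0.9813) = 0.6921
|100⟩: (0.07194)(1/√2)(-0.1925) = -0.009792
|101⟩: (0.07194)(1/√2)(0.9813) = 0.04992
|110⟩: (0.07194)(1/√2)(-0.1925) = -0.009792
|111⟩: (0.07194)(1/√2)(0.9813) = 0.04992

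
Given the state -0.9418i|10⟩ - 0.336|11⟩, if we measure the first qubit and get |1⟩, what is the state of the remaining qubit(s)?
-0.9419i|0⟩ - 0.336|1⟩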